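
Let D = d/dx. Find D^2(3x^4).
36 x^{2}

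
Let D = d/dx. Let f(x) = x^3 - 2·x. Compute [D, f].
3 x^{2} - 2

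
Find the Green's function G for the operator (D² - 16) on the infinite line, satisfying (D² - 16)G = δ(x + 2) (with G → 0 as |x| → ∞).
-\frac{e^{-4|x + 2|}}{8}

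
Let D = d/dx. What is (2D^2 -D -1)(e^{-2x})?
9 e^{- 2 x}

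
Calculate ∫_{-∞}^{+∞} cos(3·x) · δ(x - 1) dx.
\cos{\left(3 \right)}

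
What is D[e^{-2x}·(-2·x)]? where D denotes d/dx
2 \left(2 x - 1\right) e^{- 2 x}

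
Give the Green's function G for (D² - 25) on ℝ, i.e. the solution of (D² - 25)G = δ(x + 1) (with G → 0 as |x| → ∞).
-\frac{e^{-5|x + 1|}}{10}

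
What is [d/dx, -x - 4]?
-1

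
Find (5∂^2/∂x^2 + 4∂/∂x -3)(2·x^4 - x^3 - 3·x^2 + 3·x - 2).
- 6 x^{4} + 35 x^{3} + 117 x^{2} - 63 x - 12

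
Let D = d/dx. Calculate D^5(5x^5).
600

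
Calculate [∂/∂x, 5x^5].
25 x^{4}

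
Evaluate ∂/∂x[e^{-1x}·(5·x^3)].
5 x^{2} \left(3 - x\right) e^{- x}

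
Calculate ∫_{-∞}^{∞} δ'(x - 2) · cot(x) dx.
\frac{1}{\sin^{2}{\left(2 \right)}}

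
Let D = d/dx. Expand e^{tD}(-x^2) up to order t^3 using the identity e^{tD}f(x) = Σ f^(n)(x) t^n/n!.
- t^{2} - 2 t x - x^{2}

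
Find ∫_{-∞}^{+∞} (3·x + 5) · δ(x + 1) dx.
2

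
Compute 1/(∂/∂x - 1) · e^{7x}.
\frac{e^{7 x}}{6}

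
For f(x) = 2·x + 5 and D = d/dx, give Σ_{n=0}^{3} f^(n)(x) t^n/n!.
2 t + 2 x + 5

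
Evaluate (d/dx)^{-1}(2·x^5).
\frac{x^{6}}{3}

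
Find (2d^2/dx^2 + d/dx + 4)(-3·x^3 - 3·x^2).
- 12 x^{3} - 21 x^{2} - 42 x - 12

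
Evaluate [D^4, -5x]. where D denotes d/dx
-20D^{3}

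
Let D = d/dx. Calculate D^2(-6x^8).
- 336 x^{6}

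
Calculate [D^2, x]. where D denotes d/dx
2D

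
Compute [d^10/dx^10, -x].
-10\frac{d^{9}}{dx^{9}}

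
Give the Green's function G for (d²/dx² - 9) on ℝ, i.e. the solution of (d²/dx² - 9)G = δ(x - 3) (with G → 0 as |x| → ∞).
-\frac{e^{-3|x - 3|}}{6}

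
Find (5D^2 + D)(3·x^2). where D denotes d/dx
6 x + 30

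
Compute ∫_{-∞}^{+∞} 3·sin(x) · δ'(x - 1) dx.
- 3 \cos{\left(1 \right)}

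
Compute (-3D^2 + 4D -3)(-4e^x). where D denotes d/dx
8 e^{x}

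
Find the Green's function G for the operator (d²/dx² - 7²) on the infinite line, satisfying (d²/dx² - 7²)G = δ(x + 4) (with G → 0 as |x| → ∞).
-\frac{e^{-7|x + 4|}}{14}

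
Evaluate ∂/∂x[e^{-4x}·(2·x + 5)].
2 \left(- 4 x - 9\right) e^{- 4 x}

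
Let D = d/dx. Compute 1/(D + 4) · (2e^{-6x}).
- e^{- 6 x}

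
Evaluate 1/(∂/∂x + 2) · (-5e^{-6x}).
\frac{5 e^{- 6 x}}{4}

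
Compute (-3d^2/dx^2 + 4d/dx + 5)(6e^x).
36 e^{x}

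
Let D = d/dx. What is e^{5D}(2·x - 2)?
2 x + 8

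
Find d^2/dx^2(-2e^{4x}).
- 32 e^{4 x}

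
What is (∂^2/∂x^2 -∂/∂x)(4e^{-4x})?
80 e^{- 4 x}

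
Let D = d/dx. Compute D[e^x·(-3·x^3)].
3 x^{2} \left(- x - 3\right) e^{x}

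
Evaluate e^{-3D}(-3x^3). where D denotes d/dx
- 3 x^{3} + 27 x^{2} - 81 x + 81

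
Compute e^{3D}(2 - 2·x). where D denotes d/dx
- 2 x - 4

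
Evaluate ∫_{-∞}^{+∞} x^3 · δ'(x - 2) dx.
-12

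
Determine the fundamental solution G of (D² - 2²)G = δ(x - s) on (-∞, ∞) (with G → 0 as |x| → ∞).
-\frac{e^{-2|x-s|}}{4}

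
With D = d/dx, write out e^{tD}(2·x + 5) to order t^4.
2 t + 2 x + 5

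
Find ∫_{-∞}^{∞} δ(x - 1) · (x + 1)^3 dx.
8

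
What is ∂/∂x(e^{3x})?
3 e^{3 x}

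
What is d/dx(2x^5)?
10 x^{4}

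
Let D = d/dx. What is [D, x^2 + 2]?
2 x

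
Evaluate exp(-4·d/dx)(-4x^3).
- 4 x^{3} + 48 x^{2} - 192 x + 256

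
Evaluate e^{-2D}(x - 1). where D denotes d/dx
x - 3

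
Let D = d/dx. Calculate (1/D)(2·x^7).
\frac{x^{8}}{4}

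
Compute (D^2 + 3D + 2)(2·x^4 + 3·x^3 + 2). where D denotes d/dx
4 x^{4} + 30 x^{3} + 51 x^{2} + 18 x + 4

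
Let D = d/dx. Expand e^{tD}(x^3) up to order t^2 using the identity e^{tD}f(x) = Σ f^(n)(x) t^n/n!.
x \left(3 t^{2} + 3 t x + x^{2}\right)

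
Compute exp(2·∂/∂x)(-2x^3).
- 2 x^{3} - 12 x^{2} - 24 x - 16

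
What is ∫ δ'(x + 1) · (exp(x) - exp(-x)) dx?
- 2 \cosh{\left(1 \right)}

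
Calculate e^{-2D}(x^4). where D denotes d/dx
x^{4} - 8 x^{3} + 24 x^{2} - 32 x + 16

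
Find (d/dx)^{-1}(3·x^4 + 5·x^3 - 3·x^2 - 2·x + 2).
\frac{3 x^{5}}{5} + \frac{5 x^{4}}{4} - x^{3} - x^{2} + 2 x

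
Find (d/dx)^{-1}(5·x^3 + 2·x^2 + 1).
\frac{5 x^{4}}{4} + \frac{2 x^{3}}{3} + x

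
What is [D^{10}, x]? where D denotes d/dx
10D^{9}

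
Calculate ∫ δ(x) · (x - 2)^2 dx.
4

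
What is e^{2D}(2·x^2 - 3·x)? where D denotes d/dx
2 x^{2} + 5 x + 2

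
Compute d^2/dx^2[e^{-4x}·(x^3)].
2 x \left(8 x^{2} - 12 x + 3\right) e^{- 4 x}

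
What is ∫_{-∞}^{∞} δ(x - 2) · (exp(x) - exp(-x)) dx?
2 \sinh{\left(2 \right)}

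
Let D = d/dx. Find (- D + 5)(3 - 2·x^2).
- 10 x^{2} + 4 x + 15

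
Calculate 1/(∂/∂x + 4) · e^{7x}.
\frac{e^{7 x}}{11}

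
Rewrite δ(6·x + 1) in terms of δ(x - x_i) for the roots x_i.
\frac{\delta(x + 1/6)}{6}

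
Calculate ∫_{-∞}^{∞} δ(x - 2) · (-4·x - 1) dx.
-9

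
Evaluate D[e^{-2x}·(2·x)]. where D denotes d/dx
2 \left(1 - 2 x\right) e^{- 2 x}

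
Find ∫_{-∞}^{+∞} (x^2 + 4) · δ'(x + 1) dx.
2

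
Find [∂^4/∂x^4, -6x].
-24\frac{d^{3}}{dx^{3}}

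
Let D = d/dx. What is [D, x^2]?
2 x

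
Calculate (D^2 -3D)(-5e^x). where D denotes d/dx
10 e^{x}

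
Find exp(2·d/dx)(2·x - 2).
2 x + 2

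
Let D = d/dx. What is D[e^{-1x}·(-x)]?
\left(x - 1\right) e^{- x}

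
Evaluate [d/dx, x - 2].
1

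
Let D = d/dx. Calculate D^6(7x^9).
423360 x^{3}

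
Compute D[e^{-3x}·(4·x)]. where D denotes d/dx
4 \left(1 - 3 x\right) e^{- 3 x}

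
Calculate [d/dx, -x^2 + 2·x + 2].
2 - 2 x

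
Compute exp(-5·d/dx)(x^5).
x^{5} - 25 x^{4} + 250 x^{3} - 1250 x^{2} + 3125 x - 3125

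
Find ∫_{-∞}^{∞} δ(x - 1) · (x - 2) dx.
-1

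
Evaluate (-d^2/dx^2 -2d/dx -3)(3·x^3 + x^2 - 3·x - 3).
- 9 x^{3} - 21 x^{2} - 13 x + 13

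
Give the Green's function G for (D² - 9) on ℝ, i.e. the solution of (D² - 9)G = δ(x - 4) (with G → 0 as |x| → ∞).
-\frac{e^{-3|x - 4|}}{6}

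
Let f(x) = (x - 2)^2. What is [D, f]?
2 x - 4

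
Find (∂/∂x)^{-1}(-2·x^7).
- \frac{x^{8}}{4}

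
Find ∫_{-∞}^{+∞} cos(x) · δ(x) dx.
1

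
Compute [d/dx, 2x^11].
22 x^{10}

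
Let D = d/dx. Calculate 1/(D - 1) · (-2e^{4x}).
- \frac{2 e^{4 x}}{3}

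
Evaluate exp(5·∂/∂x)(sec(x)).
\sec{\left(x + 5 \right)}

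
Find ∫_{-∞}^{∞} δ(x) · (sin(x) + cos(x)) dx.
1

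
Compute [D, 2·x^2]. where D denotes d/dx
4 x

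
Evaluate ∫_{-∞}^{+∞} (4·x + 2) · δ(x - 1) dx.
6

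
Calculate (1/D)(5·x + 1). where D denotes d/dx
\frac{5 x^{2}}{2} + x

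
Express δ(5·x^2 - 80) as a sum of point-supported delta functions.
\frac{\delta(x - 4) + \delta(x + 4)}{40}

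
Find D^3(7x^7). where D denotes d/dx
1470 x^{4}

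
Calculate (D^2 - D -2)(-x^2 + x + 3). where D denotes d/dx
2 x^{2} - 9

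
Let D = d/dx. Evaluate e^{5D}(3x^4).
3 x^{4} + 60 x^{3} + 450 x^{2} + 1500 x + 1875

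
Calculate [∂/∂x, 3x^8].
24 x^{7}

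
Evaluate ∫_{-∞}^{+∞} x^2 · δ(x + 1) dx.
1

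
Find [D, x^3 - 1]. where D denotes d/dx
3 x^{2}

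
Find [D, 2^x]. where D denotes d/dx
2^{x} \log{\left(2 \right)}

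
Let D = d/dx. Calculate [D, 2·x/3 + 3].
\frac{2}{3}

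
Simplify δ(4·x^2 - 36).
\frac{\delta(x - 3) + \delta(x + 3)}{24}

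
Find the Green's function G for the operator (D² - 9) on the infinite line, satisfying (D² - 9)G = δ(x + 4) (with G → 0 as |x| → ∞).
-\frac{e^{-3|x + 4|}}{6}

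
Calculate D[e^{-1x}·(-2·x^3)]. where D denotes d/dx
2 x^{2} \left(x - 3\right) e^{- x}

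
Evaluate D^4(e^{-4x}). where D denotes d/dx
256 e^{- 4 x}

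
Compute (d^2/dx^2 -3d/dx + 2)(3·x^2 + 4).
6 x^{2} - 18 x + 14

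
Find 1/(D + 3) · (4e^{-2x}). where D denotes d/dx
4 e^{- 2 x}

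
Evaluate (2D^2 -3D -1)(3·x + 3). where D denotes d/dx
- 3 x - 12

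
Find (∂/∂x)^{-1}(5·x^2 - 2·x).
\frac{5 x^{3}}{3} - x^{2}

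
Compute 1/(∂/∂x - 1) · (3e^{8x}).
\frac{3 e^{8 x}}{7}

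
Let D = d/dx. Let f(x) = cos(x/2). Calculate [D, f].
- \frac{\sin{\left(\frac{x}{2} \right)}}{2}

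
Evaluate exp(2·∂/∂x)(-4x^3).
- 4 x^{3} - 24 x^{2} - 48 x - 32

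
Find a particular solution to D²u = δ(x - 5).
\frac{|x - 5|}{2}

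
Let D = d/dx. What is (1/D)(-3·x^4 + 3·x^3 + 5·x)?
- \frac{3 x^{5}}{5} + \frac{3 x^{4}}{4} + \frac{5 x^{2}}{2}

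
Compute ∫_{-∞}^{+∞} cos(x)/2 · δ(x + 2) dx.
\frac{\cos{\left(2 \right)}}{2}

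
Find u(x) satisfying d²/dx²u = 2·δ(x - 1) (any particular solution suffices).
|x - 1|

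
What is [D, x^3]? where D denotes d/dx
3 x^{2}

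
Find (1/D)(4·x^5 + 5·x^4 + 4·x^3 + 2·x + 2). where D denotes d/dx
\frac{2 x^{6}}{3} + x^{5} + x^{4} + x^{2} + 2 x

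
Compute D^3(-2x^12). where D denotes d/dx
- 2640 x^{9}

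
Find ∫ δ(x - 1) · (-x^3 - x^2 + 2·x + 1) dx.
1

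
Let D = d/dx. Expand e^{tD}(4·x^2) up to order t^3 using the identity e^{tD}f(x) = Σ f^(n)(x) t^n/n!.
4 t^{2} + 8 t x + 4 x^{2}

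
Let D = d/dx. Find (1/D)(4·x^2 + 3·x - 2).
\frac{4 x^{3}}{3} + \frac{3 x^{2}}{2} - 2 x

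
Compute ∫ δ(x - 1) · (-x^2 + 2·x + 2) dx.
3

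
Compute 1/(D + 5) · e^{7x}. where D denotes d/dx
\frac{e^{7 x}}{12}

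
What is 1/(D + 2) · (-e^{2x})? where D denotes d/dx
- \frac{e^{2 x}}{4}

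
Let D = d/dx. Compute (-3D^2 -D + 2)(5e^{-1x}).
0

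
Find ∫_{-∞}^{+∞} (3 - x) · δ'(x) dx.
1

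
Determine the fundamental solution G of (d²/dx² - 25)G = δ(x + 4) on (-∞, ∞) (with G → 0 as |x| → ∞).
-\frac{e^{-5|x + 4|}}{10}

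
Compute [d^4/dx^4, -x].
-4\frac{d^{3}}{dx^{3}}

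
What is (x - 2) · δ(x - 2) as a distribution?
0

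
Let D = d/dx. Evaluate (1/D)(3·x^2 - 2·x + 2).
x^{3} - x^{2} + 2 x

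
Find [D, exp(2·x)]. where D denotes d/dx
2 e^{2 x}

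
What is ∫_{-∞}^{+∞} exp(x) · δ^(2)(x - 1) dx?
e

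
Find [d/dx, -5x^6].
- 30 x^{5}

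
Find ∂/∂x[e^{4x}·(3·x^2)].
6 x \left(2 x + 1\right) e^{4 x}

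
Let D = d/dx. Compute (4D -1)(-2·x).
2 x - 8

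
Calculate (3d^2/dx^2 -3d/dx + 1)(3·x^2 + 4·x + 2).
3 x^{2} - 14 x + 8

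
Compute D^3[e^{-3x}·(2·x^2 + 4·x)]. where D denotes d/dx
18 \left(4 - 3 x^{2}\right) e^{- 3 x}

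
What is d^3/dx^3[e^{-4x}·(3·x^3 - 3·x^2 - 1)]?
2 \left(- 96 x^{3} + 312 x^{2} - 252 x + 77\right) e^{- 4 x}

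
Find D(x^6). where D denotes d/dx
6 x^{5}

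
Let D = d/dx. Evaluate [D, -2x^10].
- 20 x^{9}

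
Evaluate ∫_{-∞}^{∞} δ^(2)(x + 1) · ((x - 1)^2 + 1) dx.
2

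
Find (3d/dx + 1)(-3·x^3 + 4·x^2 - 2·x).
- 3 x^{3} - 23 x^{2} + 22 x - 6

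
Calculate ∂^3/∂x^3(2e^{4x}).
128 e^{4 x}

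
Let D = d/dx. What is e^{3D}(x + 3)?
x + 6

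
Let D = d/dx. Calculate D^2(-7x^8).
- 392 x^{6}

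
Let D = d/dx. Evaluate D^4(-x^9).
- 3024 x^{5}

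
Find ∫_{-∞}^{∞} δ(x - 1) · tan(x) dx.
\tan{\left(1 \right)}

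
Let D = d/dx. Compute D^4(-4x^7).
- 3360 x^{3}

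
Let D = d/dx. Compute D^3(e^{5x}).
125 e^{5 x}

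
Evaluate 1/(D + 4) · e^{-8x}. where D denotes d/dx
- \frac{e^{- 8 x}}{4}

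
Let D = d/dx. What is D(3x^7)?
21 x^{6}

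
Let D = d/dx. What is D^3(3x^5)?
180 x^{2}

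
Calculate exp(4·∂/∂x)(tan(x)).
\tan{\left(x + 4 \right)}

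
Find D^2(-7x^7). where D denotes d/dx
- 294 x^{5}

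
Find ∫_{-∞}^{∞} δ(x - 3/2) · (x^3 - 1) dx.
\frac{19}{8}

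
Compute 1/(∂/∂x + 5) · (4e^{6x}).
\frac{4 e^{6 x}}{11}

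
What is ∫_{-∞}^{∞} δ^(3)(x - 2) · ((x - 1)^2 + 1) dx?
0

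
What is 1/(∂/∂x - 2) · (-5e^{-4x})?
\frac{5 e^{- 4 x}}{6}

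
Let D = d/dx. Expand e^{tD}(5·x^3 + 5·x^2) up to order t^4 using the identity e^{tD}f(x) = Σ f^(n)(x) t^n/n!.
5 t^{3} + 5 t^{2} \left(3 x + 1\right) + 5 t x \left(3 x + 2\right) + 5 x^{3} + 5 x^{2}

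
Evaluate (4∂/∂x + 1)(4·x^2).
4 x \left(x + 8\right)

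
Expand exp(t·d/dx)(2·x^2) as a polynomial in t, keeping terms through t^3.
2 t^{2} + 4 t x + 2 x^{2}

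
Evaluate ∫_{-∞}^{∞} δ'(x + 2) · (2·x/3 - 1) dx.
- \frac{2}{3}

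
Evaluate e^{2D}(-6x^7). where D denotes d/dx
- 6 x^{7} - 84 x^{6} - 504 x^{5} - 1680 x^{4} - 3360 x^{3} - 4032 x^{2} - 2688 x - 768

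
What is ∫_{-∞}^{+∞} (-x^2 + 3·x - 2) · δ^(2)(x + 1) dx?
-2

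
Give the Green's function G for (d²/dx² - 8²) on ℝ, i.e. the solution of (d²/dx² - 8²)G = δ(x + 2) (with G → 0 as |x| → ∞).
-\frac{e^{-8|x + 2|}}{16}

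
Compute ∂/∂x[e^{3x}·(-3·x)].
\left(- 9 x - 3\right) e^{3 x}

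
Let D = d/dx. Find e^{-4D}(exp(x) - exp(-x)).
- e^{4 - x} + e^{x - 4}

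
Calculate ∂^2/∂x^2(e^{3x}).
9 e^{3 x}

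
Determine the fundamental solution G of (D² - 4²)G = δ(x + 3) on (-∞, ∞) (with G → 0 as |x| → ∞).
-\frac{e^{-4|x + 3|}}{8}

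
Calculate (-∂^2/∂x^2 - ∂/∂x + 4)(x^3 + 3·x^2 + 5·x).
4 x^{3} + 9 x^{2} + 8 x - 11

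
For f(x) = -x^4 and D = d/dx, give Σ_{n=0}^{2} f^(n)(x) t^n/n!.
x^{2} \left(- 6 t^{2} - 4 t x - x^{2}\right)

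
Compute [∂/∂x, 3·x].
3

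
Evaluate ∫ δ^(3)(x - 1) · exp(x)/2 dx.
- \frac{e}{2}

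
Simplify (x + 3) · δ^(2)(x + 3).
-2\delta'(x + 3)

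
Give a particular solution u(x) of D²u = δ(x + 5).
\frac{|x + 5|}{2}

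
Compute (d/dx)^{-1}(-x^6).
- \frac{x^{7}}{7}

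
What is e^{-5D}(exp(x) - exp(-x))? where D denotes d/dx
- e^{5 - x} + e^{x - 5}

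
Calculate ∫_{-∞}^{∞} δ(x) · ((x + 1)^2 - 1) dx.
0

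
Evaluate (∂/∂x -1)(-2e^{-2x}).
6 e^{- 2 x}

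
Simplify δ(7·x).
\frac{\delta(x)}{7}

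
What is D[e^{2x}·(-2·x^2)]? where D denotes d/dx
4 x \left(- x - 1\right) e^{2 x}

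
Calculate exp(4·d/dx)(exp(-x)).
e^{- x - 4}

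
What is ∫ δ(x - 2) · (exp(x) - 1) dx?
-1 + e^{2}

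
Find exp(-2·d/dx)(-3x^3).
- 3 x^{3} + 18 x^{2} - 36 x + 24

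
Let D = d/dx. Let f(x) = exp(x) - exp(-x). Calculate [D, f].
2 \cosh{\left(x \right)}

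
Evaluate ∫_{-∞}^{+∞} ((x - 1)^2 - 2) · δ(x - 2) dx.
-1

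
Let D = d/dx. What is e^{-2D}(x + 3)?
x + 1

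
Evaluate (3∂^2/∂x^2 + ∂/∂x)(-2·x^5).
10 x^{3} \left(- x - 12\right)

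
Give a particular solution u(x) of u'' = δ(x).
\frac{|x|}{2}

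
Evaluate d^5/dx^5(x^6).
720 x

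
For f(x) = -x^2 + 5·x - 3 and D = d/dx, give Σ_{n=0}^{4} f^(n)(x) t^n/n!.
- t^{2} - t \left(2 x - 5\right) - x^{2} + 5 x - 3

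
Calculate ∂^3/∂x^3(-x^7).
- 210 x^{4}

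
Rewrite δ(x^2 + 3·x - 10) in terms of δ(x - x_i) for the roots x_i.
\frac{\delta(x - 2) + \delta(x + 5)}{7}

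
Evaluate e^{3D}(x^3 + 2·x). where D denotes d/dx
x^{3} + 9 x^{2} + 29 x + 33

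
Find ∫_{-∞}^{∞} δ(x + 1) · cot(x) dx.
- \cot{\left(1 \right)}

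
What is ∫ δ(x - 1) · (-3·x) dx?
-3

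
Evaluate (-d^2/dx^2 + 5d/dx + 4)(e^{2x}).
10 e^{2 x}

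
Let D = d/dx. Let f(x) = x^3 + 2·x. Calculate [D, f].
3 x^{2} + 2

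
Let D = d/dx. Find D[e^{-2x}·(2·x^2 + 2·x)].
2 \left(1 - 2 x^{2}\right) e^{- 2 x}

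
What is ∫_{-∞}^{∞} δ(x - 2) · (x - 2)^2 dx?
0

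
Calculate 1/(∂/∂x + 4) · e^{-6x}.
- \frac{e^{- 6 x}}{2}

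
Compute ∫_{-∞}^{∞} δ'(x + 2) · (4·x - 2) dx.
-4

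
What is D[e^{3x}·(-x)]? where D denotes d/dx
\left(- 3 x - 1\right) e^{3 x}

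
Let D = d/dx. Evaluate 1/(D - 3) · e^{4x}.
e^{4 x}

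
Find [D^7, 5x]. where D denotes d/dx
35D^{6}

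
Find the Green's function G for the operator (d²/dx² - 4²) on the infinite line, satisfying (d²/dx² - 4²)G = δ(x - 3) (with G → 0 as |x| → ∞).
-\frac{e^{-4|x - 3|}}{8}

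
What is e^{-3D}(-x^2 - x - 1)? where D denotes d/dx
- x^{2} + 5 x - 7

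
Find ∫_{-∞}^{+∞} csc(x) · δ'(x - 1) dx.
\cot{\left(1 \right)} \csc{\left(1 \right)}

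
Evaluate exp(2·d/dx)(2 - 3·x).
- 3 x - 4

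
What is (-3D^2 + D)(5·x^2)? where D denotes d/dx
10 x - 30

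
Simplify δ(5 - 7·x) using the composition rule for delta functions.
\frac{\delta(x - 5/7)}{7}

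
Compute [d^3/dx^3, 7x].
21\frac{d^{2}}{dx^{2}}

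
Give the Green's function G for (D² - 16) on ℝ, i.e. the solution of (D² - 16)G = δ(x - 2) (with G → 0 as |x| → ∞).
-\frac{e^{-4|x - 2|}}{8}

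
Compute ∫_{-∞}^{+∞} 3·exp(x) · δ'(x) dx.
-3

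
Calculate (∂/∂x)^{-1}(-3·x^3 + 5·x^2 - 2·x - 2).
- \frac{3 x^{4}}{4} + \frac{5 x^{3}}{3} - x^{2} - 2 x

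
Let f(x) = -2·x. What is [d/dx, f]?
-2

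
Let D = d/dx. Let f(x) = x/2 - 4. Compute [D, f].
\frac{1}{2}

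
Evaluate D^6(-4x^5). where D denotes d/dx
0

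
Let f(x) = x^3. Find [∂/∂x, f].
3 x^{2}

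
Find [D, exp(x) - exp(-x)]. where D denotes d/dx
2 \cosh{\left(x \right)}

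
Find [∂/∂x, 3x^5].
15 x^{4}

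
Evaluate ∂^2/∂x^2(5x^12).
660 x^{10}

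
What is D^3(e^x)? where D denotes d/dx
e^{x}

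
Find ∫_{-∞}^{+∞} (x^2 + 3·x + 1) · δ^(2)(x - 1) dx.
2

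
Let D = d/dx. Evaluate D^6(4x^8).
80640 x^{2}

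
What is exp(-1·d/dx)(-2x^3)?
- 2 x^{3} + 6 x^{2} - 6 x + 2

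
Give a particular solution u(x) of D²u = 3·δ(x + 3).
\frac{3|x + 3|}{2}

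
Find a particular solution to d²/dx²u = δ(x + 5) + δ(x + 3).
\frac{|x + 5|}{2} + \frac{|x + 3|}{2}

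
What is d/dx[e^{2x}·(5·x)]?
\left(10 x + 5\right) e^{2 x}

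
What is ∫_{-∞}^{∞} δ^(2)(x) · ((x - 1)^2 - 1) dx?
2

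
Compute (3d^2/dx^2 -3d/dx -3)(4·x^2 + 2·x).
- 12 x^{2} - 30 x + 18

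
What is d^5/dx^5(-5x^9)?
- 75600 x^{4}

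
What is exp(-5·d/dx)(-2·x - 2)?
8 - 2 x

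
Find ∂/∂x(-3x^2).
- 6 x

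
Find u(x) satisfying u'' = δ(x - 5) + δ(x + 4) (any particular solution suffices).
\frac{|x - 5|}{2} + \frac{|x + 4|}{2}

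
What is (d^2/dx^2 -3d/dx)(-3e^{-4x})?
- 84 e^{- 4 x}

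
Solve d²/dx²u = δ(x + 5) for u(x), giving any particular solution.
\frac{|x + 5|}{2}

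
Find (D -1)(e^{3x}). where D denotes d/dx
2 e^{3 x}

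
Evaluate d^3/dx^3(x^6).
120 x^{3}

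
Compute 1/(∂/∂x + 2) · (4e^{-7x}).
- \frac{4 e^{- 7 x}}{5}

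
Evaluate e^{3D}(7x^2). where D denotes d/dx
7 x^{2} + 42 x + 63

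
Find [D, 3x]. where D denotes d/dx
3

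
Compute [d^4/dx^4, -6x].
-24\frac{d^{3}}{dx^{3}}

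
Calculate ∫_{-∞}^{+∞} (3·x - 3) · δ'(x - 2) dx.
-3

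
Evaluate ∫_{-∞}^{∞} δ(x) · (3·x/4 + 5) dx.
5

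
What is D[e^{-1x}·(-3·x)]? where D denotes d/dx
3 \left(x - 1\right) e^{- x}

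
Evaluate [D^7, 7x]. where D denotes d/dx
49D^{6}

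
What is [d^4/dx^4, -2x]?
-8\frac{d^{3}}{dx^{3}}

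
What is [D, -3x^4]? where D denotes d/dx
- 12 x^{3}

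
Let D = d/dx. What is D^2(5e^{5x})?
125 e^{5 x}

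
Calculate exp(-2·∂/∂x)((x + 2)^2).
x^{2}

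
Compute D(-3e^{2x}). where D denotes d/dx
- 6 e^{2 x}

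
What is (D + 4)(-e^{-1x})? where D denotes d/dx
- 3 e^{- x}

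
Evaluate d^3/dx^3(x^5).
60 x^{2}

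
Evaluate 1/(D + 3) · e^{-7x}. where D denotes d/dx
- \frac{e^{- 7 x}}{4}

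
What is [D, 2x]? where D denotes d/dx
2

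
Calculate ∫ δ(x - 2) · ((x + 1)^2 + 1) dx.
10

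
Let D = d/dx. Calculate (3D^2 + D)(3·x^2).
6 x + 18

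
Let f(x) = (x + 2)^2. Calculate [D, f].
2 x + 4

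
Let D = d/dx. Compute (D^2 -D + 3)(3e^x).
9 e^{x}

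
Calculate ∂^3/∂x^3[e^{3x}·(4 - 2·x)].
54 \left(1 - x\right) e^{3 x}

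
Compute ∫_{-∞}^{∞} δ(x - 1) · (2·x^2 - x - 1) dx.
0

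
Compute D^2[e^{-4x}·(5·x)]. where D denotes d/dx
40 \left(2 x - 1\right) e^{- 4 x}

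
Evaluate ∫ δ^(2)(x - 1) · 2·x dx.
0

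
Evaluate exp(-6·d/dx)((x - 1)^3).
x^{3} - 21 x^{2} + 147 x - 343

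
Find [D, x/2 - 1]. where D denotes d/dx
\frac{1}{2}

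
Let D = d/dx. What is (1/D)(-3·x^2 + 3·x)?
- x^{3} + \frac{3 x^{2}}{2}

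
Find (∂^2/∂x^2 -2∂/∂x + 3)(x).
3 x - 2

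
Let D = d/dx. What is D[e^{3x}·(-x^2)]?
x \left(- 3 x - 2\right) e^{3 x}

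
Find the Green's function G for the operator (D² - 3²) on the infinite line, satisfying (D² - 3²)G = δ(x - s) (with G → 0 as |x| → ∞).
-\frac{e^{-3|x-s|}}{6}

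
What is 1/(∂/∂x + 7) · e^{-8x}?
- e^{- 8 x}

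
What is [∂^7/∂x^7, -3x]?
-21\frac{d^{6}}{dx^{6}}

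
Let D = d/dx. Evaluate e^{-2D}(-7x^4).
- 7 x^{4} + 56 x^{3} - 168 x^{2} + 224 x - 112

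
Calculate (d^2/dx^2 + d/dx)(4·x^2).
8 x + 8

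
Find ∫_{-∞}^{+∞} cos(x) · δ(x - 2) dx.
\cos{\left(2 \right)}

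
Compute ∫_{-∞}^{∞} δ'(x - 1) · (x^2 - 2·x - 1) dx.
0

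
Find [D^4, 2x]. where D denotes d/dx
8D^{3}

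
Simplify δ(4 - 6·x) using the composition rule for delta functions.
\frac{\delta(x - 2/3)}{6}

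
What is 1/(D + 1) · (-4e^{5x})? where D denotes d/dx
- \frac{2 e^{5 x}}{3}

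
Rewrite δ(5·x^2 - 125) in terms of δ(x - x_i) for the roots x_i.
\frac{\delta(x - 5) + \delta(x + 5)}{50}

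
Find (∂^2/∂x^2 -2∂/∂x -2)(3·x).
- 6 x - 6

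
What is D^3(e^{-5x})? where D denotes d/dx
- 125 e^{- 5 x}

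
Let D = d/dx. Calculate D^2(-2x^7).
- 84 x^{5}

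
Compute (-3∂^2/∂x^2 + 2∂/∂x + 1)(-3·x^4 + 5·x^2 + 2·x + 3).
- 3 x^{4} - 24 x^{3} + 113 x^{2} + 22 x - 23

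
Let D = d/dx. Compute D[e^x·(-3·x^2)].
3 x \left(- x - 2\right) e^{x}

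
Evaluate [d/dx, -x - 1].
-1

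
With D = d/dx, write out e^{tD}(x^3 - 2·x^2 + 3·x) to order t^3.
t^{3} + t^{2} \left(3 x - 2\right) + t \left(3 x^{2} - 4 x + 3\right) + x^{3} - 2 x^{2} + 3 x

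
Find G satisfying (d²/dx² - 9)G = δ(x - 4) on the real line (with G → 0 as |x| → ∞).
-\frac{e^{-3|x - 4|}}{6}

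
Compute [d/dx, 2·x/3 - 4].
\frac{2}{3}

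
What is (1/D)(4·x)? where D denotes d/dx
2 x^{2}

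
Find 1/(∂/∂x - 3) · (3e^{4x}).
3 e^{4 x}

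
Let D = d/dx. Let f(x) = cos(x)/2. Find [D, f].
- \frac{\sin{\left(x \right)}}{2}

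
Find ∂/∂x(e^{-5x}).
- 5 e^{- 5 x}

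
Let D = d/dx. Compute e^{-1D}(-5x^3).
- 5 x^{3} + 15 x^{2} - 15 x + 5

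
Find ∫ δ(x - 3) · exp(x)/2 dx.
\frac{e^{3}}{2}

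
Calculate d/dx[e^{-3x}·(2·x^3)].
6 x^{2} \left(1 - x\right) e^{- 3 x}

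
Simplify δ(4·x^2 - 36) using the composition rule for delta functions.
\frac{\delta(x - 3) + \delta(x + 3)}{24}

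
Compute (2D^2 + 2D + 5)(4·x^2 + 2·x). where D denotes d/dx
20 x^{2} + 26 x + 20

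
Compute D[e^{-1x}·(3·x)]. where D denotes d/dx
3 \left(1 - x\right) e^{- x}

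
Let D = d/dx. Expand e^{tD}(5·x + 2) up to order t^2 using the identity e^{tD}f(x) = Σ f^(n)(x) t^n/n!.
5 t + 5 x + 2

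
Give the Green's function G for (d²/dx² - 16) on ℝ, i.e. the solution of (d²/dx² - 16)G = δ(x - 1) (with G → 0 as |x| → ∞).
-\frac{e^{-4|x - 1|}}{8}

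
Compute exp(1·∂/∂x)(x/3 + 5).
\frac{x}{3} + \frac{16}{3}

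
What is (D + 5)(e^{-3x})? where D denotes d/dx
2 e^{- 3 x}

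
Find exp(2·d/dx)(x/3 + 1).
\frac{x}{3} + \frac{5}{3}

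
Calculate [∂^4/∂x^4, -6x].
-24\frac{d^{3}}{dx^{3}}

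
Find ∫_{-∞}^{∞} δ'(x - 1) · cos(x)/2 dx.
\frac{\sin{\left(1 \right)}}{2}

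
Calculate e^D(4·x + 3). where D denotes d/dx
4 x + 7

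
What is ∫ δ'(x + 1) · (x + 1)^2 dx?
0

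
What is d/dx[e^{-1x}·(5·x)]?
5 \left(1 - x\right) e^{- x}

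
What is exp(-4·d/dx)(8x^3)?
8 x^{3} - 96 x^{2} + 384 x - 512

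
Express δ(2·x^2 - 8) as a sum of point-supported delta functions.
\frac{\delta(x - 2) + \delta(x + 2)}{8}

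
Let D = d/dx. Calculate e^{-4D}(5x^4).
5 x^{4} - 80 x^{3} + 480 x^{2} - 1280 x + 1280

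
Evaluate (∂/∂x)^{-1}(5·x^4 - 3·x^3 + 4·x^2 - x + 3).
x^{5} - \frac{3 x^{4}}{4} + \frac{4 x^{3}}{3} - \frac{x^{2}}{2} + 3 x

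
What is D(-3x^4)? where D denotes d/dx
- 12 x^{3}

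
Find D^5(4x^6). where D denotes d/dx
2880 x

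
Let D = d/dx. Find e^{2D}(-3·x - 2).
- 3 x - 8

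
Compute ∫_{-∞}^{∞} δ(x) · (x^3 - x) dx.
0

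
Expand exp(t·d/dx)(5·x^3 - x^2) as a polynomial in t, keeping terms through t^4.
5 t^{3} + t^{2} \left(15 x - 1\right) + t x \left(15 x - 2\right) + 5 x^{3} - x^{2}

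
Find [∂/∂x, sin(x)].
\cos{\left(x \right)}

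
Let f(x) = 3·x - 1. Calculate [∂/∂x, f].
3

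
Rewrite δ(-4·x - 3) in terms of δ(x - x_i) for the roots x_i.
\frac{\delta(x + 3/4)}{4}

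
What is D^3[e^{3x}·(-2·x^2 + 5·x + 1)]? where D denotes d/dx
\left(- 54 x^{2} + 27 x + 126\right) e^{3 x}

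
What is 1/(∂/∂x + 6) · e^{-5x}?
e^{- 5 x}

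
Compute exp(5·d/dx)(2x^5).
2 x^{5} + 50 x^{4} + 500 x^{3} + 2500 x^{2} + 6250 x + 6250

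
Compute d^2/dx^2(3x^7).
126 x^{5}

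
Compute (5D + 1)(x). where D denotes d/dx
x + 5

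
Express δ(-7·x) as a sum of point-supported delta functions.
\frac{\delta(x)}{7}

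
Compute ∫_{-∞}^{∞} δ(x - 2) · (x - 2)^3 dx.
0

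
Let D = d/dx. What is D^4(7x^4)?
168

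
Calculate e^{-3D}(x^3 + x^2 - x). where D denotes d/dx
x^{3} - 8 x^{2} + 20 x - 15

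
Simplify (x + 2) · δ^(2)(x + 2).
-2\delta'(x + 2)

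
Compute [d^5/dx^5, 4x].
20\frac{d^{4}}{dx^{4}}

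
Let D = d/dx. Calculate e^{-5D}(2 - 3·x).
17 - 3 x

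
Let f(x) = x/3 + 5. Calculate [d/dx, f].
\frac{1}{3}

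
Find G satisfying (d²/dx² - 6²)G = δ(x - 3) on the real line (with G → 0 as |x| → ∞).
-\frac{e^{-6|x - 3|}}{12}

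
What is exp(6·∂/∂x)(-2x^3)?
- 2 x^{3} - 36 x^{2} - 216 x - 432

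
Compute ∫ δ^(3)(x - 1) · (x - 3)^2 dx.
0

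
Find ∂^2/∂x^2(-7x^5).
- 140 x^{3}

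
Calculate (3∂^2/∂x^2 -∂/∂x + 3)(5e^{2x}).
65 e^{2 x}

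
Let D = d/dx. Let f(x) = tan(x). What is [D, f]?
\frac{1}{\cos^{2}{\left(x \right)}}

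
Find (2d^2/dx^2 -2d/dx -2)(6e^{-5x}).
348 e^{- 5 x}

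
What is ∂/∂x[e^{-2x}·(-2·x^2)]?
4 x \left(x - 1\right) e^{- 2 x}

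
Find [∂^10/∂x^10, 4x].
40\frac{d^{9}}{dx^{9}}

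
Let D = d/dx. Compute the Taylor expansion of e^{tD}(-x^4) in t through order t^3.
x \left(- 4 t^{3} - 6 t^{2} x - 4 t x^{2} - x^{3}\right)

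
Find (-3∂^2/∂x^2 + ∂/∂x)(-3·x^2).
18 - 6 x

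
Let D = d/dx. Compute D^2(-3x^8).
- 168 x^{6}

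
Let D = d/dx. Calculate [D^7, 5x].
35D^{6}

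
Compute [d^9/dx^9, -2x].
-18\frac{d^{8}}{dx^{8}}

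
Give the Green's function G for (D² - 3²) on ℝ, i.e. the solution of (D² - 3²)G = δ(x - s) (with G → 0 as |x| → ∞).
-\frac{e^{-3|x-s|}}{6}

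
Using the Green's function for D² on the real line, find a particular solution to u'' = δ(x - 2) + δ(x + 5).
\frac{|x - 2|}{2} + \frac{|x + 5|}{2}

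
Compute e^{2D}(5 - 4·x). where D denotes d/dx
- 4 x - 3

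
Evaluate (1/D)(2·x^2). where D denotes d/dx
\frac{2 x^{3}}{3}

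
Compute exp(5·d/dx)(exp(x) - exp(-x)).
2 \sinh{\left(x + 5 \right)}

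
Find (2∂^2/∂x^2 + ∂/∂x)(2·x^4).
8 x^{2} \left(x + 6\right)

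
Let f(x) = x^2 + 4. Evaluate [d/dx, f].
2 x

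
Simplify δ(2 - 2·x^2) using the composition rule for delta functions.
\frac{\delta(x - 1) + \delta(x + 1)}{4}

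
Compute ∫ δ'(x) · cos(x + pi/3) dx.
\frac{\sqrt{3}}{2}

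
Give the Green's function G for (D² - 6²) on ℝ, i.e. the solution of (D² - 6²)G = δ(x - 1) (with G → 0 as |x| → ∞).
-\frac{e^{-6|x - 1|}}{12}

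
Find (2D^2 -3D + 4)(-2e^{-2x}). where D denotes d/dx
- 36 e^{- 2 x}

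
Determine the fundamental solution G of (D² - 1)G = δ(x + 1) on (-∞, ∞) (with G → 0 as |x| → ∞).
-\frac{e^{-|x + 1|}}{2}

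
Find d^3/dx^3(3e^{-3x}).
- 81 e^{- 3 x}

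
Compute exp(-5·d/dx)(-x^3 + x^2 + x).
- x^{3} + 16 x^{2} - 84 x + 145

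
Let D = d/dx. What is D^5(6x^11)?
332640 x^{6}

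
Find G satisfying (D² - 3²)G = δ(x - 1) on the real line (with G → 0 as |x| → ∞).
-\frac{e^{-3|x - 1|}}{6}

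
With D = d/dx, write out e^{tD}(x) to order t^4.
t + x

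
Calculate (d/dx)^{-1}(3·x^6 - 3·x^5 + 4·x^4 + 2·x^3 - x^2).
\frac{3 x^{7}}{7} - \frac{x^{6}}{2} + \frac{4 x^{5}}{5} + \frac{x^{4}}{2} - \frac{x^{3}}{3}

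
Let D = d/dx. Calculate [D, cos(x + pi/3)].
- \sin{\left(x + \frac{\pi}{3} \right)}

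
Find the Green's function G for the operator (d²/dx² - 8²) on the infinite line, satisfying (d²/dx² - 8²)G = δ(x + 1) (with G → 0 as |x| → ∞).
-\frac{e^{-8|x + 1|}}{16}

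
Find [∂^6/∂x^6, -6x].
-36\frac{d^{5}}{dx^{5}}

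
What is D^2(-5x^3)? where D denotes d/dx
- 30 x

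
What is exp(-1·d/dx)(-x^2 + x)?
- x^{2} + 3 x - 2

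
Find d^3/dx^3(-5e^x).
- 5 e^{x}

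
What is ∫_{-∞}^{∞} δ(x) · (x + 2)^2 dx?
4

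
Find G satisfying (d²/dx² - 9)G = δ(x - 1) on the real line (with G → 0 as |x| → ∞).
-\frac{e^{-3|x - 1|}}{6}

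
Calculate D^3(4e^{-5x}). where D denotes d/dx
- 500 e^{- 5 x}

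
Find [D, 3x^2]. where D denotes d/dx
6 x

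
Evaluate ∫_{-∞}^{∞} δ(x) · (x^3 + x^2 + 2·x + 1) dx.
1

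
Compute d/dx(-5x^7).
- 35 x^{6}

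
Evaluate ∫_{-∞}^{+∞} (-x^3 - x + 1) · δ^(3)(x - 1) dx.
6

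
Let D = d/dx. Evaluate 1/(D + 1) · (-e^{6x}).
- \frac{e^{6 x}}{7}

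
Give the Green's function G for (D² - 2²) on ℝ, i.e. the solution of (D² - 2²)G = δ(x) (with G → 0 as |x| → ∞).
-\frac{e^{-2|x|}}{4}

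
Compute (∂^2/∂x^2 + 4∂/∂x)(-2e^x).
- 10 e^{x}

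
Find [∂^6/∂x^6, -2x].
-12\frac{d^{5}}{dx^{5}}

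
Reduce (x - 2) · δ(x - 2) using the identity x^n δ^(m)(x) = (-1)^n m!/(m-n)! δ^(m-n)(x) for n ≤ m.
0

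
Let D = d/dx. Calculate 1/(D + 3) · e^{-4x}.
- e^{- 4 x}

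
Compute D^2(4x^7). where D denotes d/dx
168 x^{5}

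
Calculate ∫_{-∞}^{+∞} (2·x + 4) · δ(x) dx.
4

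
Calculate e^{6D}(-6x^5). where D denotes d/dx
- 6 x^{5} - 180 x^{4} - 2160 x^{3} - 12960 x^{2} - 38880 x - 46656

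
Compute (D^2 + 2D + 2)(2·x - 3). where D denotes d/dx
4 x - 2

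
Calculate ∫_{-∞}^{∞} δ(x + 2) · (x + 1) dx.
-1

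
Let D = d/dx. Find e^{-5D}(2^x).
2^{x - 5}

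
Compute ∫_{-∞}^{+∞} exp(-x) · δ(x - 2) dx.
e^{-2}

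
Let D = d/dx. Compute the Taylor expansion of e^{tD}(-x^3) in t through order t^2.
x \left(- 3 t^{2} - 3 t x - x^{2}\right)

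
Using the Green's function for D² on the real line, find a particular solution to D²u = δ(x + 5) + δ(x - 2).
\frac{|x + 5|}{2} + \frac{|x - 2|}{2}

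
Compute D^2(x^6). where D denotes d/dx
30 x^{4}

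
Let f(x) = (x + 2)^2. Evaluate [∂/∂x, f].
2 x + 4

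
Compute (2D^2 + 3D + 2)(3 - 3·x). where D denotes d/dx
- 6 x - 3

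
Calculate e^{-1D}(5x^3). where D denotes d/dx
5 x^{3} - 15 x^{2} + 15 x - 5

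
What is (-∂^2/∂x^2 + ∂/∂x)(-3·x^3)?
9 x \left(2 - x\right)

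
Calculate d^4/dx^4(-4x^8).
- 6720 x^{4}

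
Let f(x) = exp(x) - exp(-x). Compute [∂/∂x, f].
2 \cosh{\left(x \right)}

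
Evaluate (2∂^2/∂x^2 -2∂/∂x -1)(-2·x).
2 x + 4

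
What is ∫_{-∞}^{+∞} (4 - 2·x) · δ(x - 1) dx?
2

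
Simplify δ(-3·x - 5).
\frac{\delta(x + 5/3)}{3}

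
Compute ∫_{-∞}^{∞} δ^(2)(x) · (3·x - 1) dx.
0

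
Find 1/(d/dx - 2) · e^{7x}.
\frac{e^{7 x}}{5}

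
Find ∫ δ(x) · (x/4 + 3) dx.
3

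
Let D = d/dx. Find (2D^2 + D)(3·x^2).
6 x + 12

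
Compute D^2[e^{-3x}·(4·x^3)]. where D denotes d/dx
12 x \left(3 x^{2} - 6 x + 2\right) e^{- 3 x}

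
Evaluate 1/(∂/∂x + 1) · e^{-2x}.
- e^{- 2 x}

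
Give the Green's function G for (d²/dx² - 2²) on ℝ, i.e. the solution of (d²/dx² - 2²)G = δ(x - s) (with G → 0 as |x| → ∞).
-\frac{e^{-2|x-s|}}{4}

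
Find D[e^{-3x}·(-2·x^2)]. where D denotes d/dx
2 x \left(3 x - 2\right) e^{- 3 x}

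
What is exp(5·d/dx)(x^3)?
x^{3} + 15 x^{2} + 75 x + 125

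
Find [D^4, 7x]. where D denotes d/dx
28D^{3}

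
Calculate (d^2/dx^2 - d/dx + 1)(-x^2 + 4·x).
- x^{2} + 6 x - 6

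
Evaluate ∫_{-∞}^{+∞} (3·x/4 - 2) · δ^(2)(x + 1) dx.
0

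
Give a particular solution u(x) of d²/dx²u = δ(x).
\frac{|x|}{2}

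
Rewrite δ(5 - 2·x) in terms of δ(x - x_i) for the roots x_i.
\frac{\delta(x - 5/2)}{2}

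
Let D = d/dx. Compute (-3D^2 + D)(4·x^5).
20 x^{3} \left(x - 12\right)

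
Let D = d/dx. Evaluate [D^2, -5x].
-10D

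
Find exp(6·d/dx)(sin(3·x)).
\sin{\left(3 x + 18 \right)}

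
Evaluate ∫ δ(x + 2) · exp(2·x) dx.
e^{-4}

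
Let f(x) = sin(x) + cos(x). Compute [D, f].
- \sin{\left(x \right)} + \cos{\left(x \right)}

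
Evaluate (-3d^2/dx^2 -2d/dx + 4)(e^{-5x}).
- 61 e^{- 5 x}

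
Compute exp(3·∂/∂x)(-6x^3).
- 6 x^{3} - 54 x^{2} - 162 x - 162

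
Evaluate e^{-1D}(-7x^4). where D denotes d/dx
- 7 x^{4} + 28 x^{3} - 42 x^{2} + 28 x - 7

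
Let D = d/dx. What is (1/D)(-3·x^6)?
- \frac{3 x^{7}}{7}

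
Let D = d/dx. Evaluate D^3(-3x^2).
0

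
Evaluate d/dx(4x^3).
12 x^{2}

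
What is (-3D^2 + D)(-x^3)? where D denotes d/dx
3 x \left(6 - x\right)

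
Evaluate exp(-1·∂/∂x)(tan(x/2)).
\tan{\left(\frac{x}{2} - \frac{1}{2} \right)}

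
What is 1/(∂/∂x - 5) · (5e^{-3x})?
- \frac{5 e^{- 3 x}}{8}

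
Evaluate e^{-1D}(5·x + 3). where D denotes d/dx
5 x - 2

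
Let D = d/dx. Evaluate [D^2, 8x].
16D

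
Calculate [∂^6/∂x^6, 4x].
24\frac{d^{5}}{dx^{5}}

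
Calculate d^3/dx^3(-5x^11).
- 4950 x^{8}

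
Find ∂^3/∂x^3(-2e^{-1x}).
2 e^{- x}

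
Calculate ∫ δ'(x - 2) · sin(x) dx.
- \cos{\left(2 \right)}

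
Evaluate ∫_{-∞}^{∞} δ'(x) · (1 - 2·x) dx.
2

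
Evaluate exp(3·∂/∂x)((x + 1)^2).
x^{2} + 8 x + 16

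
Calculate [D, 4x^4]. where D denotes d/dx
16 x^{3}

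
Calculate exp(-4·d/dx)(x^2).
x^{2} - 8 x + 16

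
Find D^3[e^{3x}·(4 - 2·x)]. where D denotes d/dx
54 \left(1 - x\right) e^{3 x}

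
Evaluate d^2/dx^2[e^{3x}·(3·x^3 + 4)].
\left(27 x^{3} + 54 x^{2} + 18 x + 36\right) e^{3 x}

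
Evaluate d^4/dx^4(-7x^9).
- 21168 x^{5}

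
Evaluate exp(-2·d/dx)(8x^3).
8 x^{3} - 48 x^{2} + 96 x - 64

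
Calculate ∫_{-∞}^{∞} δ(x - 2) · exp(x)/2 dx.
\frac{e^{2}}{2}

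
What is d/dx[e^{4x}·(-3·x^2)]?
6 x \left(- 2 x - 1\right) e^{4 x}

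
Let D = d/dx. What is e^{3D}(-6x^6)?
- 6 x^{6} - 108 x^{5} - 810 x^{4} - 3240 x^{3} - 7290 x^{2} - 8748 x - 4374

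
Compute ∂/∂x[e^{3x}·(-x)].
\left(- 3 x - 1\right) e^{3 x}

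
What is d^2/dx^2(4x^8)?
224 x^{6}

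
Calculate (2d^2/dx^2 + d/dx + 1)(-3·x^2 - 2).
- 3 x^{2} - 6 x - 14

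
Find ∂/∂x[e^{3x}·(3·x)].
\left(9 x + 3\right) e^{3 x}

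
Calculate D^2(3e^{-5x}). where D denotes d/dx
75 e^{- 5 x}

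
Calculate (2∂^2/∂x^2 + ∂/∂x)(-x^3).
3 x \left(- x - 4\right)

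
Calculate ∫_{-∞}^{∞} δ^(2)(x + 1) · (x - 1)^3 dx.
-12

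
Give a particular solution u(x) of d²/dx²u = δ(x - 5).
\frac{|x - 5|}{2}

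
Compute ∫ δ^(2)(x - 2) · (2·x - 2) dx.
0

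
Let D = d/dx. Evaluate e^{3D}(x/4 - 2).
\frac{x}{4} - \frac{5}{4}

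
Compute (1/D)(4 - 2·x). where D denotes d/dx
- x^{2} + 4 x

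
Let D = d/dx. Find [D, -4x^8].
- 32 x^{7}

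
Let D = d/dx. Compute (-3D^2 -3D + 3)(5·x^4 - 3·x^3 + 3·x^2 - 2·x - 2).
15 x^{4} - 69 x^{3} - 144 x^{2} + 30 x - 18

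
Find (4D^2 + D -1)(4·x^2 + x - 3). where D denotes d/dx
- 4 x^{2} + 7 x + 36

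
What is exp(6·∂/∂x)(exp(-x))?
e^{- x - 6}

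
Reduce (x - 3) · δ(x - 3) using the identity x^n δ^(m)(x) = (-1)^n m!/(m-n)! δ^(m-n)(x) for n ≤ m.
0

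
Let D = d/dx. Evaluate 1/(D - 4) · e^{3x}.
- e^{3 x}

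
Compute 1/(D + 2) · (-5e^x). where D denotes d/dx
- \frac{5 e^{x}}{3}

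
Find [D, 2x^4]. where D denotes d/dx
8 x^{3}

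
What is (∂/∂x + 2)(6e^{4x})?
36 e^{4 x}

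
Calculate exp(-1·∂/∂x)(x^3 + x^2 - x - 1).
x^{2} \left(x - 2\right)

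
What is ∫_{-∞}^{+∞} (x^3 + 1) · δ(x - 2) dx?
9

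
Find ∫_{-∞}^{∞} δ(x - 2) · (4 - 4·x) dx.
-4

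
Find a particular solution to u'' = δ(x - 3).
\frac{|x - 3|}{2}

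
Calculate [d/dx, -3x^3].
- 9 x^{2}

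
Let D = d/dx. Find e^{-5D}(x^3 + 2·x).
x^{3} - 15 x^{2} + 77 x - 135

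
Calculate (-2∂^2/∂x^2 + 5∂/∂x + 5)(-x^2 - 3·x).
- 5 x^{2} - 25 x - 11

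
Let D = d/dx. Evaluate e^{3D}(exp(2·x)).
e^{2 x + 6}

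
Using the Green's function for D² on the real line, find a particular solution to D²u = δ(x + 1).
\frac{|x + 1|}{2}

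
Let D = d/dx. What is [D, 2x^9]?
18 x^{8}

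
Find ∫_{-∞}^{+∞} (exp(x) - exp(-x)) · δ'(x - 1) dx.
- 2 \cosh{\left(1 \right)}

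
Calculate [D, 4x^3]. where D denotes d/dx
12 x^{2}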